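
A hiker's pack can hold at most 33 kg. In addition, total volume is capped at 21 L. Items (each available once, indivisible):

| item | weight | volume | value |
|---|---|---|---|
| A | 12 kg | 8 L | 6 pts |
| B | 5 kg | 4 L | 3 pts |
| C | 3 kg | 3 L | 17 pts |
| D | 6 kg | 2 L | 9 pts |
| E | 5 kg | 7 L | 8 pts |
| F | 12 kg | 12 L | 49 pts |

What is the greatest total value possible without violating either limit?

Feasible sets respecting both limits:
- B+C+D+F: weight 26, volume 21, value 78
- C+D+F: weight 21, volume 17, value 75
- B+C+F: weight 20, volume 19, value 69
Best: 78 pts.

78 pts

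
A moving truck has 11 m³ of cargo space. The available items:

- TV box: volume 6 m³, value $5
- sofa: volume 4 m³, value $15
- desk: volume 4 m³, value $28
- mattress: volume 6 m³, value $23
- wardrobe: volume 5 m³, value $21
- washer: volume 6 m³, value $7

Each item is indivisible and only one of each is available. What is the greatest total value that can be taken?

Check high-value combinations within 11 m³:
- desk+mattress: volume 4+6=10, value 28+23=51
- desk+wardrobe: volume 4+5=9, value 28+21=49
- mattress+wardrobe: volume 6+5=11, value 23+21=44
Best: $51.

$51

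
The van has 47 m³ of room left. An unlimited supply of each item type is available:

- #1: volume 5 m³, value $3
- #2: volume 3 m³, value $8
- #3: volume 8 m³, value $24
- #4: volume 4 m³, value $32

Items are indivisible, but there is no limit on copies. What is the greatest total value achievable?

Best value-per-unit is #4 at 32/4; filling with it alone gives 11×32 = 352.
Optimal mix: 1×#2 + 11×#4 → volume 47, value 360.

$360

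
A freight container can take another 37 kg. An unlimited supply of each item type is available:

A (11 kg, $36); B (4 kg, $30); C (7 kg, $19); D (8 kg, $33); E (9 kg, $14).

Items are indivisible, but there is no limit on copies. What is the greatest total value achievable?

$270

Best value-per-unit is B at 30/4, and filling with it alone uses weight 9×4=36. No mix of the others beats 9×30 = 270.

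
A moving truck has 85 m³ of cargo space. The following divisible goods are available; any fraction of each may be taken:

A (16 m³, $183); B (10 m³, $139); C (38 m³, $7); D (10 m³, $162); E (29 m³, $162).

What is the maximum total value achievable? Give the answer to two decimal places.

649.68

Take in order of value per unit:
- D (162/10 per unit): all 10 → value 162, running total 162.00
- B (139/10 per unit): all 10 → value 139, running total 301.00
- A (183/16 per unit): all 16 → value 183, running total 484.00
- E (162/29 per unit): all 29 → value 162, running total 646.00
- C (7/38 per unit): 20 of 38 → value 20×7/38 = 3.6842, running total 649.68
Total 649.68.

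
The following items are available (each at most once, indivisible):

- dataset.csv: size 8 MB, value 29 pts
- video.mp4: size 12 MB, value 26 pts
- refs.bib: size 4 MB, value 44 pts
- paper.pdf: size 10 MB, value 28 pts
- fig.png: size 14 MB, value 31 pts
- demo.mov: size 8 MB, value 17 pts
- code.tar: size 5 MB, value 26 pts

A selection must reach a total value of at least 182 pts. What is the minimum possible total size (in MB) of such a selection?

Subsets with value ≥ 182, sorted by total size:
- dataset.csv+video.mp4+refs.bib+paper.pdf+fig.png+code.tar: size 53, value 184
- dataset.csv+video.mp4+refs.bib+paper.pdf+fig.png+demo.mov+code.tar: size 61, value 201
Minimum size: 53 MB.

53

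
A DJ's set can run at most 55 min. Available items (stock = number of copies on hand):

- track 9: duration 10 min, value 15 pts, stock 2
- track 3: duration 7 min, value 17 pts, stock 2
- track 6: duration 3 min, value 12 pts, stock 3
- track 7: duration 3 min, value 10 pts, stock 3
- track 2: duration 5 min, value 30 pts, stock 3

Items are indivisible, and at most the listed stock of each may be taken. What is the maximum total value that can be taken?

Best selections within duration 55 and stock limits:
- 1×track 9 + 2×track 3 + 3×track 6 + 2×track 7 + 3×track 2: duration 54, value 195
- 1×track 9 + 2×track 3 + 2×track 6 + 3×track 7 + 3×track 2: duration 54, value 193
Best: 195 pts.

195 pts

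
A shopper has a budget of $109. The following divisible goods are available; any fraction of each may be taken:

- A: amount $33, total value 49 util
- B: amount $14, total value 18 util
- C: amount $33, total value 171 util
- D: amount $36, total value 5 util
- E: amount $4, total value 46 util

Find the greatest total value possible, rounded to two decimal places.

287.47

Take in order of value per unit:
- E (46/4 per unit): all 4 → value 46, running total 46.00
- C (171/33 per unit): all 33 → value 171, running total 217.00
- A (49/33 per unit): all 33 → value 49, running total 266.00
- B (18/14 per unit): all 14 → value 18, running total 284.00
- D (5/36 per unit): 25 of 36 → value 25×5/36 = 3.4722, running total 287.47
Total 287.47.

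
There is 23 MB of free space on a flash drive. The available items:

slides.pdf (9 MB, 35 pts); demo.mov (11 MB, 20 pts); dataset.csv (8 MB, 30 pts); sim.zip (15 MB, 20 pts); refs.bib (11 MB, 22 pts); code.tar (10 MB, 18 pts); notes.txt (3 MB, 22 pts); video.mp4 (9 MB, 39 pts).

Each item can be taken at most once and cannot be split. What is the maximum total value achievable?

96 pts

Check high-value combinations within 23 MB:
- slides.pdf+notes.txt+video.mp4: size 9+3+9=21, value 35+22+39=96
- dataset.csv+notes.txt+video.mp4: size 8+3+9=20, value 30+22+39=91
- slides.pdf+dataset.csv+notes.txt: size 9+8+3=20, value 35+30+22=87
- refs.bib+notes.txt+video.mp4: size 11+3+9=23, value 22+22+39=83
- demo.mov+notes.txt+video.mp4: size 11+3+9=23, value 20+22+39=81
Best: 96 pts.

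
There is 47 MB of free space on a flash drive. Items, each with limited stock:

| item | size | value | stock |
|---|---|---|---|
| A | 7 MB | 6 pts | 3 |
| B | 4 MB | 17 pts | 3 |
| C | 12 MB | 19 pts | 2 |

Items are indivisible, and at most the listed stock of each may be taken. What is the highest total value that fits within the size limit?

Top feasible selections:
- 1×A + 3×B + 2×C: size 43, value 95
- 3×B + 2×C: size 36, value 89
Best: 95 pts.

95 pts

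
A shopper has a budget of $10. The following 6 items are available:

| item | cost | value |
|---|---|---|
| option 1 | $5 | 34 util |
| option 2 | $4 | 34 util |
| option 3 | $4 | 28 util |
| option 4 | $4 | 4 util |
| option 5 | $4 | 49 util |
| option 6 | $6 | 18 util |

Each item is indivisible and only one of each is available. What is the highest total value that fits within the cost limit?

This is a 0/1 knapsack; check combinations near the capacity.
- option 2+option 5: cost 4+4=8, value 34+49=83
- option 1+option 5: cost 5+4=9, value 34+49=83
- option 3+option 5: cost 4+4=8, value 28+49=77
- option 1+option 2: cost 5+4=9, value 34+34=68
- option 5+option 6: cost 4+6=10, value 49+18=67
Best: 83 util.

83 util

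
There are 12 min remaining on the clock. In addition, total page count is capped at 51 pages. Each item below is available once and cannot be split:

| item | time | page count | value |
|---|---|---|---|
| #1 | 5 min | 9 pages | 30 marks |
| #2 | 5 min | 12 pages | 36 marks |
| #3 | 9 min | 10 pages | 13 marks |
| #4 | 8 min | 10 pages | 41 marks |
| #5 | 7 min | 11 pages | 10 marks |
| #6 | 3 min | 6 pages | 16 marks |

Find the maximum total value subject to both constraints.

66 marks

Feasible sets respecting both limits:
- #1+#2: time 10, page count 21, value 66
- #4+#6: time 11, page count 16, value 57
- #2+#6: time 8, page count 18, value 52
- #2+#5: time 12, page count 23, value 46
Best: 66 marks.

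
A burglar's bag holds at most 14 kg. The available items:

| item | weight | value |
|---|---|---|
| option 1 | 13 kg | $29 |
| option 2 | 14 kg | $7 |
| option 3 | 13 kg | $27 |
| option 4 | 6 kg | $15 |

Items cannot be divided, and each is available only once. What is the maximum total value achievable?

Check high-value combinations within 14 kg:
- option 1: weight 13, value 29
- option 3: weight 13, value 27
- option 4: weight 6, value 15
- option 2: weight 14, value 7
Best: $29.

$29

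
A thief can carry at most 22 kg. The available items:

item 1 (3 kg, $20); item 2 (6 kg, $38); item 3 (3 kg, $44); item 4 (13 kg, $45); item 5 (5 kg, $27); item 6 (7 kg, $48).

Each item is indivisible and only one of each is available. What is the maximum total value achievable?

$157

This is a 0/1 knapsack; check combinations near the capacity.
- item 2+item 3+item 5+item 6: weight 6+3+5+7=21, value 38+44+27+48=157
- item 1+item 2+item 3+item 6: weight 3+6+3+7=19, value 20+38+44+48=150
- item 1+item 3+item 5+item 6: weight 3+3+5+7=18, value 20+44+27+48=139
- item 1+item 2+item 5+item 6: weight 3+6+5+7=21, value 20+38+27+48=133
Best: $157.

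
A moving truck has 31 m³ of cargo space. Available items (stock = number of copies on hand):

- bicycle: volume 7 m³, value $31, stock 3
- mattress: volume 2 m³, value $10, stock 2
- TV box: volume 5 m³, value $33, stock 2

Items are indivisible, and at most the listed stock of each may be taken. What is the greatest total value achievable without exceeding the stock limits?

Top feasible selections:
- 3×bicycle + 2×TV box: volume 31, value 159
- 2×bicycle + 2×mattress + 2×TV box: volume 28, value 148
- 3×bicycle + 2×mattress + 1×TV box: volume 30, value 146
Best: $159.

$159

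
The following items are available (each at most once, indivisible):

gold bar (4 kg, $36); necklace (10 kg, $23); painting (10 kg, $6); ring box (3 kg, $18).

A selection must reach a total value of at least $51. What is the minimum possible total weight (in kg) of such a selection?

7

Subsets with value ≥ 51, sorted by total weight:
- gold bar+ring box: weight 7, value 54
- gold bar+necklace: weight 14, value 59
Minimum weight: 7 kg.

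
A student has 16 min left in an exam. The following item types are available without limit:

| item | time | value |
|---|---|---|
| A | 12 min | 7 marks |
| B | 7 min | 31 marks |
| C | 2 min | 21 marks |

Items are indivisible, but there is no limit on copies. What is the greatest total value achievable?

168 marks

Best value-per-unit is C at 21/2, and filling with it alone uses time 8×2=16. No mix of the others beats 8×21 = 168.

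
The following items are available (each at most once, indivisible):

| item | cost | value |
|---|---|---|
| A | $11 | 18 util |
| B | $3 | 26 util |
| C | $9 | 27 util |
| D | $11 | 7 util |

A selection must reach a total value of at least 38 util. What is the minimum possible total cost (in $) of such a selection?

Subsets with value ≥ 38, sorted by total cost:
- B+C: cost 12, value 53
- A+B: cost 14, value 44
- A+C: cost 20, value 45
Minimum cost: 12 $.

12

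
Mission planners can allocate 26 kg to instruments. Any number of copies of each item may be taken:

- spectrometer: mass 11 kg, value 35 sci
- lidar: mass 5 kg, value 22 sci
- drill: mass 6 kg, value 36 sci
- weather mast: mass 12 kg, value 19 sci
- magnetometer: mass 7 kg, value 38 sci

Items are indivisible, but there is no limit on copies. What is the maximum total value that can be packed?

148 sci

Best value-per-unit is drill at 36/6; filling with it alone gives 4×36 = 144.
Optimal mix: 2×drill + 2×magnetometer → mass 26, value 148.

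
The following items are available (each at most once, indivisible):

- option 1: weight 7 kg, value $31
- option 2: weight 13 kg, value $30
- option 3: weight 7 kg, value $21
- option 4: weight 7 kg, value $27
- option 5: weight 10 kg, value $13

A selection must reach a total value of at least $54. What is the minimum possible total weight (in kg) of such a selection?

14

Subsets with value ≥ 54, sorted by total weight:
- option 1+option 4: weight 14, value 58
- option 1+option 2: weight 20, value 61
- option 2+option 4: weight 20, value 57
Minimum weight: 14 kg.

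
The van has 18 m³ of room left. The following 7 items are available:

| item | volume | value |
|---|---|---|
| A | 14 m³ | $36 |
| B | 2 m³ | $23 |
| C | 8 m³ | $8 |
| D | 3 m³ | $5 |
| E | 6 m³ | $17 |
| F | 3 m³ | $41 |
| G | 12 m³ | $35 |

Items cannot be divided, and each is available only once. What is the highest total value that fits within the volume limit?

Check high-value combinations within 18 m³:
- B+F+G: volume 2+3+12=17, value 23+41+35=99
- B+D+E+F: volume 2+3+6+3=14, value 23+5+17+41=86
- B+E+F: volume 2+6+3=11, value 23+17+41=81
- D+F+G: volume 3+3+12=18, value 5+41+35=81
Best: $99.

$99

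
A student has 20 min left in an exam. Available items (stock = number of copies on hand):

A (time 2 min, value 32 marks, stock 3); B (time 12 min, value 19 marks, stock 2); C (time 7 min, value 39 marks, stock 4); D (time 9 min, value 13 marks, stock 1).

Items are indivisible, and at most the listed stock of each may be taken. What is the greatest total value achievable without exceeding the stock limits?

Best selections within time 20 and stock limits:
- 3×A + 2×C: time 20, value 174
- 2×A + 2×C: time 18, value 142
- 3×A + 1×C: time 13, value 135
Best: 174 marks.

174 marks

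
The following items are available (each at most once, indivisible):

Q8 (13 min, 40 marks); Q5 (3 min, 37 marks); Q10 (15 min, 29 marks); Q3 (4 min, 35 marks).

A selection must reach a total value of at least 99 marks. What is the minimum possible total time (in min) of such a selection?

20

Subsets with value ≥ 99, sorted by total time:
- Q8+Q5+Q3: time 20, value 112
- Q5+Q10+Q3: time 22, value 101
- Q8+Q5+Q10: time 31, value 106
- Q8+Q10+Q3: time 32, value 104
Minimum time: 20 min.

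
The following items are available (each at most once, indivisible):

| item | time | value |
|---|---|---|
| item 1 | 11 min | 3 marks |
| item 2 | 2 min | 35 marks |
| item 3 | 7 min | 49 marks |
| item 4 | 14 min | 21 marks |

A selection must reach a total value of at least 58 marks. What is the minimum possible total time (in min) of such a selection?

9

Subsets with value ≥ 58, sorted by total time:
- item 2+item 3: time 9, value 84
- item 1+item 2+item 3: time 20, value 87
- item 3+item 4: time 21, value 70
- item 2+item 3+item 4: time 23, value 105
Minimum time: 9 min.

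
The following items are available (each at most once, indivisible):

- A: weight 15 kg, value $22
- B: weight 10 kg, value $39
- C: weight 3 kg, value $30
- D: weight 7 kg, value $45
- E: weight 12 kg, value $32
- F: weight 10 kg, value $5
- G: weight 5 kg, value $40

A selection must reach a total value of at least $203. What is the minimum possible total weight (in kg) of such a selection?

Subsets with value ≥ 203, sorted by total weight:
- A+B+C+D+E+G: weight 52, value 208
- A+B+C+D+E+F+G: weight 62, value 213
Minimum weight: 52 kg.

52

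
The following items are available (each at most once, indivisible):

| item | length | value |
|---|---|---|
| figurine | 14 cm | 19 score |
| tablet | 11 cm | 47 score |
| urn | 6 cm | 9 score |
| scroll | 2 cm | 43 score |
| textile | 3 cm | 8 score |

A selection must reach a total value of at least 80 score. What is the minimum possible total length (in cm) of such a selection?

Subsets with value ≥ 80, sorted by total length:
- tablet+scroll: length 13, value 90
- tablet+scroll+textile: length 16, value 98
Minimum length: 13 cm.

13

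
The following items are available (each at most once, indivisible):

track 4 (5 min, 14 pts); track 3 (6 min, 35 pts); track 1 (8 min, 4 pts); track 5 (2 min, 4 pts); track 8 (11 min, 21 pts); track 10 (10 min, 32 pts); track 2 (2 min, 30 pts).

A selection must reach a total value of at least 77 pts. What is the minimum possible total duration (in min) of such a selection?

Subsets with value ≥ 77, sorted by total duration:
- track 4+track 3+track 2: duration 13, value 79
- track 4+track 3+track 5+track 2: duration 15, value 83
- track 3+track 10+track 2: duration 18, value 97
- track 3+track 8+track 2: duration 19, value 86
Minimum duration: 13 min.

13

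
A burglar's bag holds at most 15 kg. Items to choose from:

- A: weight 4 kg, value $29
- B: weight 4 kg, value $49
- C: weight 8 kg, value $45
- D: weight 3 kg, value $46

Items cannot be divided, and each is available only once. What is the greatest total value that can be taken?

$140

Check high-value combinations within 15 kg:
- B+C+D: weight 4+8+3=15, value 49+45+46=140
- A+B+D: weight 4+4+3=11, value 29+49+46=124
- A+C+D: weight 4+8+3=15, value 29+45+46=120
- B+D: weight 4+3=7, value 49+46=95
Best: $140.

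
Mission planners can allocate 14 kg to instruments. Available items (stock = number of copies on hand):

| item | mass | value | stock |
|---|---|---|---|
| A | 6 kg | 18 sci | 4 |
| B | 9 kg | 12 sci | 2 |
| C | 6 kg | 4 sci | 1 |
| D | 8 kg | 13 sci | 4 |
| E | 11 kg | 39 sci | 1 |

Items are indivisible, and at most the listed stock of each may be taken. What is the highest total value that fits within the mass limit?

Best selections within mass 14 and stock limits:
- 1×E: mass 11, value 39
- 2×A: mass 12, value 36
- 1×A + 1×D: mass 14, value 31
Best: 39 sci.

39 sci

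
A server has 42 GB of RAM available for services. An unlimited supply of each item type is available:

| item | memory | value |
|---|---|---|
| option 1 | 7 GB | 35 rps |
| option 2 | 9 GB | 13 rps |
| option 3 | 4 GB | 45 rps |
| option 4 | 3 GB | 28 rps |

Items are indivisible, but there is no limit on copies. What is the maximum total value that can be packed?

461 rps

Best value-per-unit is option 3 at 45/4; filling with it alone gives 10×45 = 450.
Optimal mix: 9×option 3 + 2×option 4 → memory 42, value 461.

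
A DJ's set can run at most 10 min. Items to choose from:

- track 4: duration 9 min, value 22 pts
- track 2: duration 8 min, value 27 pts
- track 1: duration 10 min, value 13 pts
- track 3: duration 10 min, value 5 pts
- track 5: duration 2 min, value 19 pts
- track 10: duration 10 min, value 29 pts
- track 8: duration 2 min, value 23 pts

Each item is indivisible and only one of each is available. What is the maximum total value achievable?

50 pts

Check high-value combinations within 10 min:
- track 2+track 8: duration 8+2=10, value 27+23=50
- track 2+track 5: duration 8+2=10, value 27+19=46
- track 5+track 8: duration 2+2=4, value 19+23=42
Best: 50 pts.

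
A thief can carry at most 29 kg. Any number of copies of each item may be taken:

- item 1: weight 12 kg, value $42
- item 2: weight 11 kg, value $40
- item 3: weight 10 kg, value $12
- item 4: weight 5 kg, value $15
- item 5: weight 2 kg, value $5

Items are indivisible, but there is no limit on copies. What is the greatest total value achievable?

$100

Best value-per-unit is item 2 at 40/11; filling with it alone gives 2×40 = 80.
Optimal mix: 2×item 2 + 1×item 4 + 1×item 5 → weight 29, value 100.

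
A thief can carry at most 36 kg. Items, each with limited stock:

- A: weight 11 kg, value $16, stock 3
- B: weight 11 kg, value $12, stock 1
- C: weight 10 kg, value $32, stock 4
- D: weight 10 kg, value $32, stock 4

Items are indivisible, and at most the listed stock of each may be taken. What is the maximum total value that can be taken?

$96

Best selections within weight 36 and stock limits:
- 3×D: weight 30, value 96
- 1×C + 2×D: weight 30, value 96
Best: $96.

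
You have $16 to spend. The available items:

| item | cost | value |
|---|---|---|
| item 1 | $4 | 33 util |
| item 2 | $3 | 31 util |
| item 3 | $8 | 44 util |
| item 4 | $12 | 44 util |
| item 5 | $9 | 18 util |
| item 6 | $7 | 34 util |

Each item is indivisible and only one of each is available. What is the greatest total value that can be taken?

Check high-value combinations within $16:
- item 1+item 2+item 3: cost 4+3+8=15, value 33+31+44=108
- item 1+item 2+item 6: cost 4+3+7=14, value 33+31+34=98
- item 1+item 2+item 5: cost 4+3+9=16, value 33+31+18=82
- item 3+item 6: cost 8+7=15, value 44+34=78
Best: 108 util.

108 util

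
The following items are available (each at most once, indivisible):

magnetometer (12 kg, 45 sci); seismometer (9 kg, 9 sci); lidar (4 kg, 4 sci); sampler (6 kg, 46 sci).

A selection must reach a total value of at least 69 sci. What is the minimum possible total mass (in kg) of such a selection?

Subsets with value ≥ 69, sorted by total mass:
- magnetometer+sampler: mass 18, value 91
- magnetometer+lidar+sampler: mass 22, value 95
- magnetometer+seismometer+sampler: mass 27, value 100
- magnetometer+seismometer+lidar+sampler: mass 31, value 104
Minimum mass: 18 kg.

18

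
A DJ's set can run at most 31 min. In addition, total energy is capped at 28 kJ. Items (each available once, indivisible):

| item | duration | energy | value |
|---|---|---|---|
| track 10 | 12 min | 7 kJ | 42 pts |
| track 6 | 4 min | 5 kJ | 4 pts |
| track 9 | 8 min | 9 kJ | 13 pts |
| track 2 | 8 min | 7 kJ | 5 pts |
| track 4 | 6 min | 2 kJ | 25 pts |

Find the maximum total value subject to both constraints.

84 pts

Feasible sets respecting both limits:
- track 10+track 6+track 9+track 4: duration 30, energy 23, value 84
- track 10+track 9+track 4: duration 26, energy 18, value 80
- track 10+track 6+track 2+track 4: duration 30, energy 21, value 76
- track 10+track 2+track 4: duration 26, energy 16, value 72
Best: 84 pts.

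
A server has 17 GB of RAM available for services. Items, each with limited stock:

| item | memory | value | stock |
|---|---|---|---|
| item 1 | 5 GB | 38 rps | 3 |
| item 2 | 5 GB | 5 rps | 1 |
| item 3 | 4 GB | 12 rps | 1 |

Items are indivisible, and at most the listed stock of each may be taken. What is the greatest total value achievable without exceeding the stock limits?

Top feasible selections:
- 3×item 1: memory 15, value 114
- 2×item 1 + 1×item 3: memory 14, value 88
- 2×item 1 + 1×item 2: memory 15, value 81
- 2×item 1: memory 10, value 76
Best: 114 rps.

114 rps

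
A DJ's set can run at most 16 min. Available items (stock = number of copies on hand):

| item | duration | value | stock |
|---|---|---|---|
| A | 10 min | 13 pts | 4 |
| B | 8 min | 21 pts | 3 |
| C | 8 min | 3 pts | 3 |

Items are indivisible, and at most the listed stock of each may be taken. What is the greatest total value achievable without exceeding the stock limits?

42 pts

Best selections within duration 16 and stock limits:
- 2×B: duration 16, value 42
- 1×B + 1×C: duration 16, value 24
Best: 42 pts.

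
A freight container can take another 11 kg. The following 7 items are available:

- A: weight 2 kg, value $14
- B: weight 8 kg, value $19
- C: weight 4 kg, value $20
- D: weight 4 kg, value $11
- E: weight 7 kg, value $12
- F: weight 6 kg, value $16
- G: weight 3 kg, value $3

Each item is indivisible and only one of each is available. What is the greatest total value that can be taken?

$45

Check high-value combinations within 11 kg:
- A+C+D: weight 2+4+4=10, value 14+20+11=45
- A+C+G: weight 2+4+3=9, value 14+20+3=37
- C+F: weight 4+6=10, value 20+16=36
- A+C: weight 2+4=6, value 14+20=34
Best: $45.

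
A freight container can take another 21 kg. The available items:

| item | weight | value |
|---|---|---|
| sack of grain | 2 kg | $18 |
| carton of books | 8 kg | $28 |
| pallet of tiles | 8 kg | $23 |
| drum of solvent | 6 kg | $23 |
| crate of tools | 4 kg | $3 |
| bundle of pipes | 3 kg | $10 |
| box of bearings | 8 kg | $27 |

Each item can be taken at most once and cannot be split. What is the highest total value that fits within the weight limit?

This is a 0/1 knapsack; check combinations near the capacity.
- sack of grain+carton of books+bundle of pipes+box of bearings: weight 2+8+3+8=21, value 18+28+10+27=83
- sack of grain+carton of books+drum of solvent+bundle of pipes: weight 2+8+6+3=19, value 18+28+23+10=79
- sack of grain+carton of books+pallet of tiles+bundle of pipes: weight 2+8+8+3=21, value 18+28+23+10=79
Best: $83.

$83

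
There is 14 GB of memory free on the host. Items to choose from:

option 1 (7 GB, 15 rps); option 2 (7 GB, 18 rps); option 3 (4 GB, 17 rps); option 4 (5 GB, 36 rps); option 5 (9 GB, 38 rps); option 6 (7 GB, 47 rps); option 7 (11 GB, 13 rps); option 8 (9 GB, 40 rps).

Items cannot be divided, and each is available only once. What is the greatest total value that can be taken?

Check high-value combinations within 14 GB:
- option 4+option 6: memory 5+7=12, value 36+47=83
- option 4+option 8: memory 5+9=14, value 36+40=76
- option 4+option 5: memory 5+9=14, value 36+38=74
Best: 83 rps.

83 rps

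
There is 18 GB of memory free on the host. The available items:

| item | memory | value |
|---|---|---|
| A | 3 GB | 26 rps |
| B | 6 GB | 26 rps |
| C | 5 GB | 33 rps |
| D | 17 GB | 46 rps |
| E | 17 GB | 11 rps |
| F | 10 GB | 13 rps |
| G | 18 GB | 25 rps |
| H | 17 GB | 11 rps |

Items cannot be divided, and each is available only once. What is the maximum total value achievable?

85 rps

Check high-value combinations within 18 GB:
- A+B+C: memory 3+6+5=14, value 26+26+33=85
- A+C+F: memory 3+5+10=18, value 26+33+13=72
- A+C: memory 3+5=8, value 26+33=59
- B+C: memory 6+5=11, value 26+33=59
Best: 85 rps.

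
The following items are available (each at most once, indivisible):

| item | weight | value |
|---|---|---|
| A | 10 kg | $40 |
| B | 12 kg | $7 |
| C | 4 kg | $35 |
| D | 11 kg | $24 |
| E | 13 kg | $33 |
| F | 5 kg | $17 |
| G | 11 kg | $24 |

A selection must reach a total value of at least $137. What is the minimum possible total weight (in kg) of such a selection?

Subsets with value ≥ 137, sorted by total weight:
- A+C+D+F+G: weight 41, value 140
- A+C+D+E+F: weight 43, value 149
- A+C+E+F+G: weight 43, value 149
Minimum weight: 41 kg.

41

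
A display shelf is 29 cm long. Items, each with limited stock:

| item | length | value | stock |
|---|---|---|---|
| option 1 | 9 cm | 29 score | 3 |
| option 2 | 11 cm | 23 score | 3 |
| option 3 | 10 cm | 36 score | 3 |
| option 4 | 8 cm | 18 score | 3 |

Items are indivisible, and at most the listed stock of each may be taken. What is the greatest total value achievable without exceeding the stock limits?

Top feasible selections:
- 1×option 1 + 2×option 3: length 29, value 101
- 2×option 1 + 1×option 3: length 28, value 94
- 2×option 3 + 1×option 4: length 28, value 90
Best: 101 score.

101 score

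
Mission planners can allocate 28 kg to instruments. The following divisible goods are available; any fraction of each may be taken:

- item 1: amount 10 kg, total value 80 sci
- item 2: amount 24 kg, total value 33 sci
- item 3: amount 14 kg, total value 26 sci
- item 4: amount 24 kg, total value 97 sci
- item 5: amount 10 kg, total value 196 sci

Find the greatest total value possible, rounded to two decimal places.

Take in order of value per unit:
- item 5 (196/10 per unit): all 10 → value 196, running total 196.00
- item 1 (80/10 per unit): all 10 → value 80, running total 276.00
- item 4 (97/24 per unit): 8 of 24 → value 8×97/24 = 32.3333, running total 308.33
Total 308.33.

308.33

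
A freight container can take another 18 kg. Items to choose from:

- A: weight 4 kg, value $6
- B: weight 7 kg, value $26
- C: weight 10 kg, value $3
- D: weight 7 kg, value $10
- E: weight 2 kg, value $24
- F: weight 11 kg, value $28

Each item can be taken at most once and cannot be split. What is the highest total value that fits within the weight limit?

This is a 0/1 knapsack; check combinations near the capacity.
- B+D+E: weight 7+7+2=16, value 26+10+24=60
- A+E+F: weight 4+2+11=17, value 6+24+28=58
- A+B+E: weight 4+7+2=13, value 6+26+24=56
- B+F: weight 7+11=18, value 26+28=54
- E+F: weight 2+11=13, value 24+28=52
Best: $60.

$60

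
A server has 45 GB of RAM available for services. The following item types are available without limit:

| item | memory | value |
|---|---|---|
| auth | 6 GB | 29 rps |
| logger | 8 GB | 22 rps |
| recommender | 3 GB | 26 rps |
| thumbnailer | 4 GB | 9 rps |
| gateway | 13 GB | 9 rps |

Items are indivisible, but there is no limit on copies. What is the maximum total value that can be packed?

Best value-per-unit is recommender at 26/3, and filling with it alone uses memory 15×3=45. No mix of the others beats 15×26 = 390.

390 rps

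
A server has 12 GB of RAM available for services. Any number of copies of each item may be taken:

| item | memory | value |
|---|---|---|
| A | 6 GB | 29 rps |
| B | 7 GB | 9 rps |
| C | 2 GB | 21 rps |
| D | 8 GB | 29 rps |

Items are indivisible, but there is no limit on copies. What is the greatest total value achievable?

Best value-per-unit is C at 21/2, and filling with it alone uses memory 6×2=12. No mix of the others beats 6×21 = 126.

126 rps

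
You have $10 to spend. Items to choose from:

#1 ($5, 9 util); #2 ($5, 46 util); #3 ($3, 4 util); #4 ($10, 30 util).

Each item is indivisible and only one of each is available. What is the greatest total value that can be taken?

55 util

This is a 0/1 knapsack; check combinations near the capacity.
- #1+#2: cost 5+5=10, value 9+46=55
- #2+#3: cost 5+3=8, value 46+4=50
- #2: cost 5, value 46
Best: 55 util.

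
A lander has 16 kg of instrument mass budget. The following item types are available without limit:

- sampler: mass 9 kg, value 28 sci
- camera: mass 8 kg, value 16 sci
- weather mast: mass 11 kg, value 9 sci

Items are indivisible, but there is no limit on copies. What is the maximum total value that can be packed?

Best value-per-unit is sampler at 28/9; filling with it alone gives 1×28 = 28.
Optimal mix: 2×camera → mass 16, value 32.

32 sci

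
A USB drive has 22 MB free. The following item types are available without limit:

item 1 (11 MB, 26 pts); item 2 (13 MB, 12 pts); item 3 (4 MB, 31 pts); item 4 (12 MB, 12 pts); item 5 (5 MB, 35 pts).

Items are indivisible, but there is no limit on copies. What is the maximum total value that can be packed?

Best value-per-unit is item 3 at 31/4; filling with it alone gives 5×31 = 155.
Optimal mix: 3×item 3 + 2×item 5 → size 22, value 163.

163 pts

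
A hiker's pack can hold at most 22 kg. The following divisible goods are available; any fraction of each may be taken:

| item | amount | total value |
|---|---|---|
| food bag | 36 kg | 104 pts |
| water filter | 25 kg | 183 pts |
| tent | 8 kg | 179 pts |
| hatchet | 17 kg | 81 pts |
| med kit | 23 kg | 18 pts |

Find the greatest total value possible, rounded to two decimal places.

Take in order of value per unit:
- tent (179/8 per unit): all 8 → value 179, running total 179.00
- water filter (183/25 per unit): 14 of 25 → value 14×183/25 = 102.4800, running total 281.48
Total 281.48.

281.48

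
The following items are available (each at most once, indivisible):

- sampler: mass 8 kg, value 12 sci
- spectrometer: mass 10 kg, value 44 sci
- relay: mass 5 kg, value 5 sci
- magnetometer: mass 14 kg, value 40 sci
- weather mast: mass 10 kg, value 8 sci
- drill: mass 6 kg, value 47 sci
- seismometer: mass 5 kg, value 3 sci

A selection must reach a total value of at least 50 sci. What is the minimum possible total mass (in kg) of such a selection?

Subsets with value ≥ 50, sorted by total mass:
- relay+drill: mass 11, value 52
- drill+seismometer: mass 11, value 50
Minimum mass: 11 kg.

11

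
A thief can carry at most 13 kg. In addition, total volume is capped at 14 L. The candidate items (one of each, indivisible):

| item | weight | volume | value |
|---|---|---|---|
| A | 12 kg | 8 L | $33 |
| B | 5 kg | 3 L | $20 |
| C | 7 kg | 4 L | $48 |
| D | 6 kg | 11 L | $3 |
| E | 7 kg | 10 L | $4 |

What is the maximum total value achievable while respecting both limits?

Feasible sets respecting both limits:
- B+C: weight 12, volume 7, value 68
- C: weight 7, volume 4, value 48
- A: weight 12, volume 8, value 33
- B+E: weight 12, volume 13, value 24
Best: $68.

$68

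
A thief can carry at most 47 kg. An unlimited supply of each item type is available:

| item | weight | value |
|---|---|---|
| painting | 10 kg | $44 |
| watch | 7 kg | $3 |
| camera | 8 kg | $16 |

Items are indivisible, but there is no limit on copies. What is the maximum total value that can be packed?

$179

Best value-per-unit is painting at 44/10; filling with it alone gives 4×44 = 176.
Optimal mix: 4×painting + 1×watch → weight 47, value 179.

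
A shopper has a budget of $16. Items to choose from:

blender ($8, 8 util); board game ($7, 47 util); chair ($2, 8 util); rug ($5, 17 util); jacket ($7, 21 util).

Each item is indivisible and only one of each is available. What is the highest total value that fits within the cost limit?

76 util

This is a 0/1 knapsack; check combinations near the capacity.
- board game+chair+jacket: cost 7+2+7=16, value 47+8+21=76
- board game+chair+rug: cost 7+2+5=14, value 47+8+17=72
- board game+jacket: cost 7+7=14, value 47+21=68
- board game+rug: cost 7+5=12, value 47+17=64
- board game+chair: cost 7+2=9, value 47+8=55
Best: 76 util.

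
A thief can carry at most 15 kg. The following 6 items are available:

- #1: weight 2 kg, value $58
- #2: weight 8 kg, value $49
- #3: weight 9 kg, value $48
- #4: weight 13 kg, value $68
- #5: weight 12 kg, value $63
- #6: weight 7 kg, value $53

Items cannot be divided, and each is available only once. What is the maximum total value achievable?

$126

Check high-value combinations within 15 kg:
- #1+#4: weight 2+13=15, value 58+68=126
- #1+#5: weight 2+12=14, value 58+63=121
- #1+#6: weight 2+7=9, value 58+53=111
Best: $126.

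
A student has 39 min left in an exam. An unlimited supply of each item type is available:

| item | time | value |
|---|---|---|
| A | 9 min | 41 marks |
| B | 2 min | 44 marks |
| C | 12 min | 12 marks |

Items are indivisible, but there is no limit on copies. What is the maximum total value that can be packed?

Best value-per-unit is B at 44/2, and filling with it alone uses time 19×2=38. No mix of the others beats 19×44 = 836.

836 marks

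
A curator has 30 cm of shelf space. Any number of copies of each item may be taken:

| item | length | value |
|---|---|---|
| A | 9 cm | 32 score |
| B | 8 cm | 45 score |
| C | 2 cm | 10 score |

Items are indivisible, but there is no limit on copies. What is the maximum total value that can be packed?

165 score

Best value-per-unit is B at 45/8; filling with it alone gives 3×45 = 135.
Optimal mix: 3×B + 3×C → length 30, value 165.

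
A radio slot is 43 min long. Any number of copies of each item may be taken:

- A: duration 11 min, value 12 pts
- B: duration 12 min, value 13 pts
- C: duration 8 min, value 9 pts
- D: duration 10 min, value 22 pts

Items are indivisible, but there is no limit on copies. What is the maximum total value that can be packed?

Best value-per-unit is D at 22/10, and filling with it alone uses duration 4×10=40. No mix of the others beats 4×22 = 88.

88 pts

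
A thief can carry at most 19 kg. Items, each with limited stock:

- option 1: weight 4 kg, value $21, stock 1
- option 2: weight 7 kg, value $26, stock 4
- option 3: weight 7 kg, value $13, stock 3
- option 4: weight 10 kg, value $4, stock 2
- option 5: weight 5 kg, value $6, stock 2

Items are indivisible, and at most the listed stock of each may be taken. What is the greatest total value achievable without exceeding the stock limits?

$73

Top feasible selections:
- 1×option 1 + 2×option 2: weight 18, value 73
- 1×option 1 + 1×option 2 + 1×option 3: weight 18, value 60
Best: $73.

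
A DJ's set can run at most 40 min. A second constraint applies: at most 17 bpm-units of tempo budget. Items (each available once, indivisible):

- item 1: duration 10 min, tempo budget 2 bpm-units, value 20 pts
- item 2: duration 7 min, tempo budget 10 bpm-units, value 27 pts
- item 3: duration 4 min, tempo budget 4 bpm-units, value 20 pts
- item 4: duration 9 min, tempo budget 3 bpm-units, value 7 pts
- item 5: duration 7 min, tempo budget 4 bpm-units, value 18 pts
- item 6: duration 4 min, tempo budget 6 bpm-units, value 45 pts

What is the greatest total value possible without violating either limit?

103 pts

Feasible sets respecting both limits:
- item 1+item 3+item 5+item 6: duration 25, tempo budget 16, value 103
- item 1+item 3+item 4+item 6: duration 27, tempo budget 15, value 92
- item 1+item 4+item 5+item 6: duration 30, tempo budget 15, value 90
Best: 103 pts.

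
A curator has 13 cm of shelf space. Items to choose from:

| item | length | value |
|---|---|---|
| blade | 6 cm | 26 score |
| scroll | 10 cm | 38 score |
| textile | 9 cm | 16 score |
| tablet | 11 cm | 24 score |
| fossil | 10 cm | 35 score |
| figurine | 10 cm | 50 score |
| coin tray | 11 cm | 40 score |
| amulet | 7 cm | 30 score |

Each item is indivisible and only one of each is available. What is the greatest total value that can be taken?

56 score

Check high-value combinations within 13 cm:
- blade+amulet: length 6+7=13, value 26+30=56
- figurine: length 10, value 50
- coin tray: length 11, value 40
- scroll: length 10, value 38
Best: 56 score.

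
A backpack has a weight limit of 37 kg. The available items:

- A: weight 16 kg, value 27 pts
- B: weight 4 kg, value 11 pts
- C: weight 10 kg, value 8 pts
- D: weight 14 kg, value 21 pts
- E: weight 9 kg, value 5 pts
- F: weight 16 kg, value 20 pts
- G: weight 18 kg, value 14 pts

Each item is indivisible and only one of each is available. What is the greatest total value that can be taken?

59 pts

Check high-value combinations within 37 kg:
- A+B+D: weight 16+4+14=34, value 27+11+21=59
- A+B+F: weight 16+4+16=36, value 27+11+20=58
- B+D+F: weight 4+14+16=34, value 11+21+20=52
- A+D: weight 16+14=30, value 27+21=48
- A+F: weight 16+16=32, value 27+20=47
Best: 59 pts.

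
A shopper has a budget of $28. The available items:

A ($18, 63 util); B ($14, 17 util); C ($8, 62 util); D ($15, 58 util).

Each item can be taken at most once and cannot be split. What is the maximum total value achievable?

125 util

Check high-value combinations within $28:
- A+C: cost 18+8=26, value 63+62=125
- C+D: cost 8+15=23, value 62+58=120
- B+C: cost 14+8=22, value 17+62=79
Best: 125 util.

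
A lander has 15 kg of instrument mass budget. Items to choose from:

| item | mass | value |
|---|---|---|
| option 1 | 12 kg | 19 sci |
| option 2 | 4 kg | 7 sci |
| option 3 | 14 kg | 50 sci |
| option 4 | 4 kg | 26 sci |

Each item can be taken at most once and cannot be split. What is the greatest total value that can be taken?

50 sci

Check high-value combinations within 15 kg:
- option 3: mass 14, value 50
- option 2+option 4: mass 4+4=8, value 7+26=33
- option 4: mass 4, value 26
Best: 50 sci.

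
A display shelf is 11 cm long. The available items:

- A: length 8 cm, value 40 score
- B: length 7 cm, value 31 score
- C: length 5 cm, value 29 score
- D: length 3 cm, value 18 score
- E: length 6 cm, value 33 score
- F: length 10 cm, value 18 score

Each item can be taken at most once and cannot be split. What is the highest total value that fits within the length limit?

This is a 0/1 knapsack; check combinations near the capacity.
- C+E: length 5+6=11, value 29+33=62
- A+D: length 8+3=11, value 40+18=58
- D+E: length 3+6=9, value 18+33=51
- B+D: length 7+3=10, value 31+18=49
Best: 62 score.

62 score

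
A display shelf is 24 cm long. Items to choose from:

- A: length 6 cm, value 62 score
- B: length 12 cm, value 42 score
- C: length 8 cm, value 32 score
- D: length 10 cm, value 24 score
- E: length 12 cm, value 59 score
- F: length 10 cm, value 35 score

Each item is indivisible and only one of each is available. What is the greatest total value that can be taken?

Check high-value combinations within 24 cm:
- A+C+F: length 6+8+10=24, value 62+32+35=129
- A+E: length 6+12=18, value 62+59=121
- A+C+D: length 6+8+10=24, value 62+32+24=118
- A+B: length 6+12=18, value 62+42=104
- B+E: length 12+12=24, value 42+59=101
Best: 129 score.

129 score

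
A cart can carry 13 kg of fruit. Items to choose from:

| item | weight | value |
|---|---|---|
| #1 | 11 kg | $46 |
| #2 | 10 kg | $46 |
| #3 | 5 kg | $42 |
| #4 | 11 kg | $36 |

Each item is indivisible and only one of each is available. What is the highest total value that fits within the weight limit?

$46

Check high-value combinations within 13 kg:
- #2: weight 10, value 46
- #1: weight 11, value 46
- #3: weight 5, value 42
- #4: weight 11, value 36
Best: $46.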